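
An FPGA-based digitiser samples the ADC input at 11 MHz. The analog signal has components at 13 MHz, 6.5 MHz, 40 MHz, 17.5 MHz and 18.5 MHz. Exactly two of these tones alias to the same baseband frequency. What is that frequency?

fs/2 = 5.5 MHz.
13 MHz mod fs = 2 MHz.
2 MHz ≤ fs/2 = 5.5 MHz, appears at 2 MHz.
6.5 MHz > fs/2 = 5.5 MHz, folds to fs − 6.5 MHz = 4.5 MHz.
40 MHz mod fs = 7 MHz.
7 MHz > fs/2 = 5.5 MHz, folds to fs − 7 MHz = 4 MHz.
17.5 MHz mod fs = 6.5 MHz.
6.5 MHz > fs/2 = 5.5 MHz, folds to fs − 6.5 MHz = 4.5 MHz.
18.5 MHz mod fs = 7.5 MHz.
7.5 MHz > fs/2 = 5.5 MHz, folds to fs − 7.5 MHz = 3.5 MHz.
6.5 MHz and 17.5 MHz both map to 4.5 MHz.

4.5 MHz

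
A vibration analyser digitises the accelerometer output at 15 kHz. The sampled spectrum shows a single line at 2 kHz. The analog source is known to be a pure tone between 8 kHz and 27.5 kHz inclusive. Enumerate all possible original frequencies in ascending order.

13 kHz, 17 kHz

Frequencies that alias to 2 kHz are k·fs ± 2 kHz for integer k ≥ 0.
k=0: 2 kHz.
k=1: 13 kHz, 17 kHz.
k=2: 28 kHz, 32 kHz.
Within [8 kHz, 27.5 kHz]: 13 kHz, 17 kHz.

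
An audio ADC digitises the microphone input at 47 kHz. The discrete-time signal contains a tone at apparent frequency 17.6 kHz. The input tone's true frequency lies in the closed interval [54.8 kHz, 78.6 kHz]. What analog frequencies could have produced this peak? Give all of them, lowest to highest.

64.6 kHz, 76.4 kHz

Frequencies that alias to 17.6 kHz are k·fs ± 17.6 kHz for integer k ≥ 0.
k=0: 17.6 kHz.
k=1: 29.4 kHz, 64.6 kHz.
k=2: 76.4 kHz, 111.6 kHz.
k=3: 123.4 kHz, 158.6 kHz.
Within [54.8 kHz, 78.6 kHz]: 64.6 kHz, 76.4 kHz.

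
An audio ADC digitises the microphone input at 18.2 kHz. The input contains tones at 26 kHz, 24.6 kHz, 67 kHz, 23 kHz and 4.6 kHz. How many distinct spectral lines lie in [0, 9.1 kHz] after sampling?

fs/2 = 9.1 kHz.
26 kHz mod fs = 7.8 kHz.
7.8 kHz ≤ fs/2 = 9.1 kHz, appears at 7.8 kHz.
24.6 kHz mod fs = 6.4 kHz.
6.4 kHz ≤ fs/2 = 9.1 kHz, appears at 6.4 kHz.
67 kHz mod fs = 12.4 kHz.
12.4 kHz > fs/2 = 9.1 kHz, folds to fs − 12.4 kHz = 5.8 kHz.
23 kHz mod fs = 4.8 kHz.
4.8 kHz ≤ fs/2 = 9.1 kHz, appears at 4.8 kHz.
4.6 kHz ≤ fs/2 = 9.1 kHz, passes unchanged.
Distinct values: {4.6 kHz, 4.8 kHz, 5.8 kHz, 6.4 kHz, 7.8 kHz} → 5.

5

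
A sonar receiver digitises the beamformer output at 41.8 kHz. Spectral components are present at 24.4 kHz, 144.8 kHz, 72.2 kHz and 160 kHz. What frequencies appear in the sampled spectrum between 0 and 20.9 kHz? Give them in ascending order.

7.2 kHz, 11.4 kHz, 17.4 kHz, 19.4 kHz

fs/2 = 20.9 kHz.
24.4 kHz > fs/2 = 20.9 kHz, folds to fs − 24.4 kHz = 17.4 kHz.
144.8 kHz mod fs = 19.4 kHz.
19.4 kHz ≤ fs/2 = 20.9 kHz, appears at 19.4 kHz.
72.2 kHz mod fs = 30.4 kHz.
30.4 kHz > fs/2 = 20.9 kHz, folds to fs − 30.4 kHz = 11.4 kHz.
160 kHz mod fs = 34.6 kHz.
34.6 kHz > fs/2 = 20.9 kHz, folds to fs − 34.6 kHz = 7.2 kHz.
Distinct values: {7.2 kHz, 11.4 kHz, 17.4 kHz, 19.4 kHz}.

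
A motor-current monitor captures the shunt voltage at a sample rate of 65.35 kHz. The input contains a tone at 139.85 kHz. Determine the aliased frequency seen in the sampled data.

139.85 kHz mod fs = 9.15 kHz.
9.15 kHz ≤ fs/2 = 32.675 kHz, appears at 9.15 kHz.

9.15 kHz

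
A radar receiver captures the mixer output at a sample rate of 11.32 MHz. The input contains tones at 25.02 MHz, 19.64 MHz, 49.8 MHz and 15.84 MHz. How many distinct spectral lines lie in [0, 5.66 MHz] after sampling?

fs/2 = 5.66 MHz.
25.02 MHz mod fs = 2.38 MHz.
2.38 MHz ≤ fs/2 = 5.66 MHz, appears at 2.38 MHz.
19.64 MHz mod fs = 8.32 MHz.
8.32 MHz > fs/2 = 5.66 MHz, folds to fs − 8.32 MHz = 3 MHz.
49.8 MHz mod fs = 4.52 MHz.
4.52 MHz ≤ fs/2 = 5.66 MHz, appears at 4.52 MHz.
15.84 MHz mod fs = 4.52 MHz.
4.52 MHz ≤ fs/2 = 5.66 MHz, appears at 4.52 MHz.
Distinct values: {2.38 MHz, 3 MHz, 4.52 MHz} → 3.

3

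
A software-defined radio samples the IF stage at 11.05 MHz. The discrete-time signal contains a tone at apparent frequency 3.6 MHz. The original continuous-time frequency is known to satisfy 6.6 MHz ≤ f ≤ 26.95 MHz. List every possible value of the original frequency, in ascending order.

Frequencies that alias to 3.6 MHz are k·fs ± 3.6 MHz for integer k ≥ 0.
k=0: 3.6 MHz.
k=1: 7.45 MHz, 14.65 MHz.
k=2: 18.5 MHz, 25.7 MHz.
k=3: 29.55 MHz, 36.75 MHz.
Within [6.6 MHz, 26.95 MHz]: 7.45 MHz, 14.65 MHz, 18.5 MHz, 25.7 MHz.

7.45 MHz, 14.65 MHz, 18.5 MHz, 25.7 MHz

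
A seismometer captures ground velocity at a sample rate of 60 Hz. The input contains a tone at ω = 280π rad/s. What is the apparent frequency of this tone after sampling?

20 Hz

ω = 280π rad/s → f = ω/(2π) = 140 Hz.
140 Hz mod fs = 20 Hz.
20 Hz ≤ fs/2 = 30 Hz, appears at 20 Hz.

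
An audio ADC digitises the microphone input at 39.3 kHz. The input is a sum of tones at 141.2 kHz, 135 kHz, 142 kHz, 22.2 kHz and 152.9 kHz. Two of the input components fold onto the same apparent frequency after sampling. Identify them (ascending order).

fs/2 = 19.65 kHz.
141.2 kHz mod fs = 23.3 kHz.
23.3 kHz > fs/2 = 19.65 kHz, folds to fs − 23.3 kHz = 16 kHz.
135 kHz mod fs = 17.1 kHz.
17.1 kHz ≤ fs/2 = 19.65 kHz, appears at 17.1 kHz.
142 kHz mod fs = 24.1 kHz.
24.1 kHz > fs/2 = 19.65 kHz, folds to fs − 24.1 kHz = 15.2 kHz.
22.2 kHz > fs/2 = 19.65 kHz, folds to fs − 22.2 kHz = 17.1 kHz.
152.9 kHz mod fs = 35 kHz.
35 kHz > fs/2 = 19.65 kHz, folds to fs − 35 kHz = 4.3 kHz.
22.2 kHz and 135 kHz both map to 17.1 kHz.

22.2 kHz, 135 kHz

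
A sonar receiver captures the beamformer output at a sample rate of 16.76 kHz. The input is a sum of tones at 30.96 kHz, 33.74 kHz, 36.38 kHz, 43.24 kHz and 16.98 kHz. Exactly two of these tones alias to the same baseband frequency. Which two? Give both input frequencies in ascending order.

16.98 kHz, 33.74 kHz

fs/2 = 8.38 kHz.
30.96 kHz mod fs = 14.2 kHz.
14.2 kHz > fs/2 = 8.38 kHz, folds to fs − 14.2 kHz = 2.56 kHz.
33.74 kHz mod fs = 0.22 kHz.
0.22 kHz ≤ fs/2 = 8.38 kHz, appears at 0.22 kHz.
36.38 kHz mod fs = 2.86 kHz.
2.86 kHz ≤ fs/2 = 8.38 kHz, appears at 2.86 kHz.
43.24 kHz mod fs = 9.72 kHz.
9.72 kHz > fs/2 = 8.38 kHz, folds to fs − 9.72 kHz = 7.04 kHz.
16.98 kHz mod fs = 0.22 kHz.
0.22 kHz ≤ fs/2 = 8.38 kHz, appears at 0.22 kHz.
16.98 kHz and 33.74 kHz both map to 0.22 kHz.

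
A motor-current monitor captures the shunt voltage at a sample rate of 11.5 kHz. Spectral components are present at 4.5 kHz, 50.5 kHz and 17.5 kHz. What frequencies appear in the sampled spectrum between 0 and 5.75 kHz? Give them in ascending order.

4.5 kHz, 5.5 kHz

fs/2 = 5.75 kHz.
4.5 kHz ≤ fs/2 = 5.75 kHz, passes unchanged.
50.5 kHz mod fs = 4.5 kHz.
4.5 kHz ≤ fs/2 = 5.75 kHz, appears at 4.5 kHz.
17.5 kHz mod fs = 6 kHz.
6 kHz > fs/2 = 5.75 kHz, folds to fs − 6 kHz = 5.5 kHz.
Distinct values: {4.5 kHz, 5.5 kHz}.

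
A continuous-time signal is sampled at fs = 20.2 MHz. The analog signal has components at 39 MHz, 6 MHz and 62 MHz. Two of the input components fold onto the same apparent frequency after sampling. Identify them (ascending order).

fs/2 = 10.1 MHz.
39 MHz mod fs = 18.8 MHz.
18.8 MHz > fs/2 = 10.1 MHz, folds to fs − 18.8 MHz = 1.4 MHz.
6 MHz ≤ fs/2 = 10.1 MHz, passes unchanged.
62 MHz mod fs = 1.4 MHz.
1.4 MHz ≤ fs/2 = 10.1 MHz, appears at 1.4 MHz.
39 MHz and 62 MHz both map to 1.4 MHz.

39 MHz, 62 MHz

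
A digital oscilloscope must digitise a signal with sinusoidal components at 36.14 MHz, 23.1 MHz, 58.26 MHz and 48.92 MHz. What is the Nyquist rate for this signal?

Highest-frequency component: 58.26 MHz.
Nyquist rate = 2 × 58.26 MHz = 116.52 MHz.

116.52 MHz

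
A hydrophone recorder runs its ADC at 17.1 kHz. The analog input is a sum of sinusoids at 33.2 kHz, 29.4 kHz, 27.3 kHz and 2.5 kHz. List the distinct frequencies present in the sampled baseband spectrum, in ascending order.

fs/2 = 8.55 kHz.
33.2 kHz mod fs = 16.1 kHz.
16.1 kHz > fs/2 = 8.55 kHz, folds to fs − 16.1 kHz = 1 kHz.
29.4 kHz mod fs = 12.3 kHz.
12.3 kHz > fs/2 = 8.55 kHz, folds to fs − 12.3 kHz = 4.8 kHz.
27.3 kHz mod fs = 10.2 kHz.
10.2 kHz > fs/2 = 8.55 kHz, folds to fs − 10.2 kHz = 6.9 kHz.
2.5 kHz ≤ fs/2 = 8.55 kHz, passes unchanged.
Distinct values: {1 kHz, 2.5 kHz, 4.8 kHz, 6.9 kHz}.

1 kHz, 2.5 kHz, 4.8 kHz, 6.9 kHz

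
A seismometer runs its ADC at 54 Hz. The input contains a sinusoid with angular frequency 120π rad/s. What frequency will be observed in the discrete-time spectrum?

ω = 120π rad/s → f = ω/(2π) = 60 Hz.
60 Hz mod fs = 6 Hz.
6 Hz ≤ fs/2 = 27 Hz, appears at 6 Hz.

6 Hz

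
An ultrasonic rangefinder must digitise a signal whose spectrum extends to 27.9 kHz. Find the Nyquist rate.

55.8 kHz

Nyquist rate = 2 × 27.9 kHz = 55.8 kHz.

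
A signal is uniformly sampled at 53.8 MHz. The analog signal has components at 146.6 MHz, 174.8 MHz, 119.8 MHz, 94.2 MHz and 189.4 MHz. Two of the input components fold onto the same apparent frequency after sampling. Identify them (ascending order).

94.2 MHz, 174.8 MHz

fs/2 = 26.9 MHz.
146.6 MHz mod fs = 39 MHz.
39 MHz > fs/2 = 26.9 MHz, folds to fs − 39 MHz = 14.8 MHz.
174.8 MHz mod fs = 13.4 MHz.
13.4 MHz ≤ fs/2 = 26.9 MHz, appears at 13.4 MHz.
119.8 MHz mod fs = 12.2 MHz.
12.2 MHz ≤ fs/2 = 26.9 MHz, appears at 12.2 MHz.
94.2 MHz mod fs = 40.4 MHz.
40.4 MHz > fs/2 = 26.9 MHz, folds to fs − 40.4 MHz = 13.4 MHz.
189.4 MHz mod fs = 28 MHz.
28 MHz > fs/2 = 26.9 MHz, folds to fs − 28 MHz = 25.8 MHz.
94.2 MHz and 174.8 MHz both map to 13.4 MHz.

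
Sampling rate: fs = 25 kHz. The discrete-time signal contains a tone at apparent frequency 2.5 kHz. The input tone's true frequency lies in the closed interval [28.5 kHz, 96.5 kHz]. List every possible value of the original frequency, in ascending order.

47.5 kHz, 52.5 kHz, 72.5 kHz, 77.5 kHz

Frequencies that alias to 2.5 kHz are k·fs ± 2.5 kHz for integer k ≥ 0.
k=0: 2.5 kHz.
k=1: 22.5 kHz, 27.5 kHz.
k=2: 47.5 kHz, 52.5 kHz.
k=3: 72.5 kHz, 77.5 kHz.
k=4: 97.5 kHz, 102.5 kHz.
Within [28.5 kHz, 96.5 kHz]: 47.5 kHz, 52.5 kHz, 72.5 kHz, 77.5 kHz.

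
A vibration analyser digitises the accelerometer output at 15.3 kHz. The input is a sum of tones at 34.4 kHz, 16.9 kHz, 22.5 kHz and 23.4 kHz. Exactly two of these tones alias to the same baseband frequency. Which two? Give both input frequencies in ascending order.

22.5 kHz, 23.4 kHz

fs/2 = 7.65 kHz.
34.4 kHz mod fs = 3.8 kHz.
3.8 kHz ≤ fs/2 = 7.65 kHz, appears at 3.8 kHz.
16.9 kHz mod fs = 1.6 kHz.
1.6 kHz ≤ fs/2 = 7.65 kHz, appears at 1.6 kHz.
22.5 kHz mod fs = 7.2 kHz.
7.2 kHz ≤ fs/2 = 7.65 kHz, appears at 7.2 kHz.
23.4 kHz mod fs = 8.1 kHz.
8.1 kHz > fs/2 = 7.65 kHz, folds to fs − 8.1 kHz = 7.2 kHz.
22.5 kHz and 23.4 kHz both map to 7.2 kHz.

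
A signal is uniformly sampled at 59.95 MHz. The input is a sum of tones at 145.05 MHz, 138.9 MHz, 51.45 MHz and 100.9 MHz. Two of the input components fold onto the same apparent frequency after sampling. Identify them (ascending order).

100.9 MHz, 138.9 MHz

fs/2 = 29.975 MHz.
145.05 MHz mod fs = 25.15 MHz.
25.15 MHz ≤ fs/2 = 29.975 MHz, appears at 25.15 MHz.
138.9 MHz mod fs = 19 MHz.
19 MHz ≤ fs/2 = 29.975 MHz, appears at 19 MHz.
51.45 MHz > fs/2 = 29.975 MHz, folds to fs − 51.45 MHz = 8.5 MHz.
100.9 MHz mod fs = 40.95 MHz.
40.95 MHz > fs/2 = 29.975 MHz, folds to fs − 40.95 MHz = 19 MHz.
100.9 MHz and 138.9 MHz both map to 19 MHz.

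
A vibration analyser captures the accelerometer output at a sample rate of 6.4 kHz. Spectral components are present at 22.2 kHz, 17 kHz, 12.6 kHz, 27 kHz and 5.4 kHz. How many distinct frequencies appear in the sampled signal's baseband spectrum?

fs/2 = 3.2 kHz.
22.2 kHz mod fs = 3 kHz.
3 kHz ≤ fs/2 = 3.2 kHz, appears at 3 kHz.
17 kHz mod fs = 4.2 kHz.
4.2 kHz > fs/2 = 3.2 kHz, folds to fs − 4.2 kHz = 2.2 kHz.
12.6 kHz mod fs = 6.2 kHz.
6.2 kHz > fs/2 = 3.2 kHz, folds to fs − 6.2 kHz = 0.2 kHz.
27 kHz mod fs = 1.4 kHz.
1.4 kHz ≤ fs/2 = 3.2 kHz, appears at 1.4 kHz.
5.4 kHz > fs/2 = 3.2 kHz, folds to fs − 5.4 kHz = 1 kHz.
Distinct values: {0.2 kHz, 1 kHz, 1.4 kHz, 2.2 kHz, 3 kHz} → 5.

5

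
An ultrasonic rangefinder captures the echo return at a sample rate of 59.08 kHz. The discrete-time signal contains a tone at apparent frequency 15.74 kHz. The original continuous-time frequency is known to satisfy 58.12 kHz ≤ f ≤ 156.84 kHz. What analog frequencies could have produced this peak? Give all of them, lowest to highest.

74.82 kHz, 102.42 kHz, 133.9 kHz

Frequencies that alias to 15.74 kHz are k·fs ± 15.74 kHz for integer k ≥ 0.
k=0: 15.74 kHz.
k=1: 43.34 kHz, 74.82 kHz.
k=2: 102.42 kHz, 133.9 kHz.
k=3: 161.5 kHz, 192.98 kHz.
Within [58.12 kHz, 156.84 kHz]: 74.82 kHz, 102.42 kHz, 133.9 kHz.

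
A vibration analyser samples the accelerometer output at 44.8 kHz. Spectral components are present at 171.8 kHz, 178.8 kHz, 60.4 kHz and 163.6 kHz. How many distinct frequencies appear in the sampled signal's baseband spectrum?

fs/2 = 22.4 kHz.
171.8 kHz mod fs = 37.4 kHz.
37.4 kHz > fs/2 = 22.4 kHz, folds to fs − 37.4 kHz = 7.4 kHz.
178.8 kHz mod fs = 44.4 kHz.
44.4 kHz > fs/2 = 22.4 kHz, folds to fs − 44.4 kHz = 0.4 kHz.
60.4 kHz mod fs = 15.6 kHz.
15.6 kHz ≤ fs/2 = 22.4 kHz, appears at 15.6 kHz.
163.6 kHz mod fs = 29.2 kHz.
29.2 kHz > fs/2 = 22.4 kHz, folds to fs − 29.2 kHz = 15.6 kHz.
Distinct values: {0.4 kHz, 7.4 kHz, 15.6 kHz} → 3.

3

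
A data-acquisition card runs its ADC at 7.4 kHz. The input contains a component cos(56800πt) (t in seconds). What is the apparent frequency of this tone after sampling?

1.2 kHz

ω = 56800π rad/s → f = ω/(2π) = 28400 Hz = 28.4 kHz.
28.4 kHz mod fs = 6.2 kHz.
6.2 kHz > fs/2 = 3.7 kHz, folds to fs − 6.2 kHz = 1.2 kHz.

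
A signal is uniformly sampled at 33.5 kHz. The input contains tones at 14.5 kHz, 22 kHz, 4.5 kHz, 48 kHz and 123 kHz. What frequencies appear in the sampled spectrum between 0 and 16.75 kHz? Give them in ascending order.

fs/2 = 16.75 kHz.
14.5 kHz ≤ fs/2 = 16.75 kHz, passes unchanged.
22 kHz > fs/2 = 16.75 kHz, folds to fs − 22 kHz = 11.5 kHz.
4.5 kHz ≤ fs/2 = 16.75 kHz, passes unchanged.
48 kHz mod fs = 14.5 kHz.
14.5 kHz ≤ fs/2 = 16.75 kHz, appears at 14.5 kHz.
123 kHz mod fs = 22.5 kHz.
22.5 kHz > fs/2 = 16.75 kHz, folds to fs − 22.5 kHz = 11 kHz.
Distinct values: {4.5 kHz, 11 kHz, 11.5 kHz, 14.5 kHz}.

4.5 kHz, 11 kHz, 11.5 kHz, 14.5 kHz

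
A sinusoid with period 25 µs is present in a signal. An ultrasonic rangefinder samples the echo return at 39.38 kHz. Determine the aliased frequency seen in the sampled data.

T = 25 µs → f = 1/T = 40 kHz.
40 kHz mod fs = 0.62 kHz.
0.62 kHz ≤ fs/2 = 19.69 kHz, appears at 0.62 kHz.

0.62 kHz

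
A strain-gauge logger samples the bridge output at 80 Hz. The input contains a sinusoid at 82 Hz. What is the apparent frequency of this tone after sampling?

82 Hz mod fs = 2 Hz.
2 Hz ≤ fs/2 = 40 Hz, appears at 2 Hz.

2 Hz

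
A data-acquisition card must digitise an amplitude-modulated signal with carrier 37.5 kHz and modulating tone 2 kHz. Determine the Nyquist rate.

AM sidebands sit at fc ± fm = 35.5 kHz and 39.5 kHz.
Highest-frequency component: 39.5 kHz.
Nyquist rate = 2 × 39.5 kHz = 79 kHz.

79 kHz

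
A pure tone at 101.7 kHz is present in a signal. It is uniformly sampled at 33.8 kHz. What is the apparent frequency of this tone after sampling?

101.7 kHz mod fs = 0.3 kHz.
0.3 kHz ≤ fs/2 = 16.9 kHz, appears at 0.3 kHz.

0.3 kHz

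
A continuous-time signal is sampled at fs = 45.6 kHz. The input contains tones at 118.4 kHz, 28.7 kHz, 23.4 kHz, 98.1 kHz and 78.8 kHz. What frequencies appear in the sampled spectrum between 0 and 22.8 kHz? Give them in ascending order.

fs/2 = 22.8 kHz.
118.4 kHz mod fs = 27.2 kHz.
27.2 kHz > fs/2 = 22.8 kHz, folds to fs − 27.2 kHz = 18.4 kHz.
28.7 kHz > fs/2 = 22.8 kHz, folds to fs − 28.7 kHz = 16.9 kHz.
23.4 kHz > fs/2 = 22.8 kHz, folds to fs − 23.4 kHz = 22.2 kHz.
98.1 kHz mod fs = 6.9 kHz.
6.9 kHz ≤ fs/2 = 22.8 kHz, appears at 6.9 kHz.
78.8 kHz mod fs = 33.2 kHz.
33.2 kHz > fs/2 = 22.8 kHz, folds to fs − 33.2 kHz = 12.4 kHz.
Distinct values: {6.9 kHz, 12.4 kHz, 16.9 kHz, 18.4 kHz, 22.2 kHz}.

6.9 kHz, 12.4 kHz, 16.9 kHz, 18.4 kHz, 22.2 kHz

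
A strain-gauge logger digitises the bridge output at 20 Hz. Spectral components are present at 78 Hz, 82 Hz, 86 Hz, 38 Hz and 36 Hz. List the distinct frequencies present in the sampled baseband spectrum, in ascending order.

2 Hz, 4 Hz, 6 Hz

fs/2 = 10 Hz.
78 Hz mod fs = 18 Hz.
18 Hz > fs/2 = 10 Hz, folds to fs − 18 Hz = 2 Hz.
82 Hz mod fs = 2 Hz.
2 Hz ≤ fs/2 = 10 Hz, appears at 2 Hz.
86 Hz mod fs = 6 Hz.
6 Hz ≤ fs/2 = 10 Hz, appears at 6 Hz.
38 Hz mod fs = 18 Hz.
18 Hz > fs/2 = 10 Hz, folds to fs − 18 Hz = 2 Hz.
36 Hz mod fs = 16 Hz.
16 Hz > fs/2 = 10 Hz, folds to fs − 16 Hz = 4 Hz.
Distinct values: {2 Hz, 4 Hz, 6 Hz}.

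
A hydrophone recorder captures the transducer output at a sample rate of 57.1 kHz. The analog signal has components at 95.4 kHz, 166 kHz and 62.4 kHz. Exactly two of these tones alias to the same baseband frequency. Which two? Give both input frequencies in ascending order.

fs/2 = 28.55 kHz.
95.4 kHz mod fs = 38.3 kHz.
38.3 kHz > fs/2 = 28.55 kHz, folds to fs − 38.3 kHz = 18.8 kHz.
166 kHz mod fs = 51.8 kHz.
51.8 kHz > fs/2 = 28.55 kHz, folds to fs − 51.8 kHz = 5.3 kHz.
62.4 kHz mod fs = 5.3 kHz.
5.3 kHz ≤ fs/2 = 28.55 kHz, appears at 5.3 kHz.
62.4 kHz and 166 kHz both map to 5.3 kHz.

62.4 kHz, 166 kHz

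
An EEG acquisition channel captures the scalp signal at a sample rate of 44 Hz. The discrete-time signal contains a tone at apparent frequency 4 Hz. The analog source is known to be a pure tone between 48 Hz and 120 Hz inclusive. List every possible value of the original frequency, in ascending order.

48 Hz, 84 Hz, 92 Hz

Frequencies that alias to 4 Hz are k·fs ± 4 Hz for integer k ≥ 0.
k=0: 4 Hz.
k=1: 40 Hz, 48 Hz.
k=2: 84 Hz, 92 Hz.
k=3: 128 Hz, 136 Hz.
Within [48 Hz, 120 Hz]: 48 Hz, 84 Hz, 92 Hz.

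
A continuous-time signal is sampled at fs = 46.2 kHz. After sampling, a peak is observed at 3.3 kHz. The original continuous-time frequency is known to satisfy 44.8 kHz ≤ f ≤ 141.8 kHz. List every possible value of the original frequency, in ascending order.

Frequencies that alias to 3.3 kHz are k·fs ± 3.3 kHz for integer k ≥ 0.
k=0: 3.3 kHz.
k=1: 42.9 kHz, 49.5 kHz.
k=2: 89.1 kHz, 95.7 kHz.
k=3: 135.3 kHz, 141.9 kHz.
k=4: 181.5 kHz, 188.1 kHz.
Within [44.8 kHz, 141.8 kHz]: 49.5 kHz, 89.1 kHz, 95.7 kHz, 135.3 kHz.

49.5 kHz, 89.1 kHz, 95.7 kHz, 135.3 kHz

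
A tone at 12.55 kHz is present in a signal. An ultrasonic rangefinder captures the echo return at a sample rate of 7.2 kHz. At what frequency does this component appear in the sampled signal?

1.85 kHz

12.55 kHz mod fs = 5.35 kHz.
5.35 kHz > fs/2 = 3.6 kHz, folds to fs − 5.35 kHz = 1.85 kHz.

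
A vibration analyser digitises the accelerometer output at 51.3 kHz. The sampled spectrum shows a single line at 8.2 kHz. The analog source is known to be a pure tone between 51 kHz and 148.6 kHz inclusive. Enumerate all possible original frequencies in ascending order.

Frequencies that alias to 8.2 kHz are k·fs ± 8.2 kHz for integer k ≥ 0.
k=0: 8.2 kHz.
k=1: 43.1 kHz, 59.5 kHz.
k=2: 94.4 kHz, 110.8 kHz.
k=3: 145.7 kHz, 162.1 kHz.
k=4: 197 kHz, 213.4 kHz.
Within [51 kHz, 148.6 kHz]: 59.5 kHz, 94.4 kHz, 110.8 kHz, 145.7 kHz.

59.5 kHz, 94.4 kHz, 110.8 kHz, 145.7 kHz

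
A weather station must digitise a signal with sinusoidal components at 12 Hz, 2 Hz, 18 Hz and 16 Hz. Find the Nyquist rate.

36 Hz

Highest-frequency component: 18 Hz.
Nyquist rate = 2 × 18 Hz = 36 Hz.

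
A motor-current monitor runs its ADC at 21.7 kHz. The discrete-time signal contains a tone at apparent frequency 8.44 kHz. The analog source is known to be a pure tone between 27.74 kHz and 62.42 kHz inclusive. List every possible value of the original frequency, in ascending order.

30.14 kHz, 34.96 kHz, 51.84 kHz, 56.66 kHz

Frequencies that alias to 8.44 kHz are k·fs ± 8.44 kHz for integer k ≥ 0.
k=0: 8.44 kHz.
k=1: 13.26 kHz, 30.14 kHz.
k=2: 34.96 kHz, 51.84 kHz.
k=3: 56.66 kHz, 73.54 kHz.
k=4: 78.36 kHz, 95.24 kHz.
Within [27.74 kHz, 62.42 kHz]: 30.14 kHz, 34.96 kHz, 51.84 kHz, 56.66 kHz.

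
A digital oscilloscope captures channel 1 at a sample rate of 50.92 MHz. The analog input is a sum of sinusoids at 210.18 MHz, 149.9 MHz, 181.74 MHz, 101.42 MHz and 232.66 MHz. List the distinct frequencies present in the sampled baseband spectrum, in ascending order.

fs/2 = 25.46 MHz.
210.18 MHz mod fs = 6.5 MHz.
6.5 MHz ≤ fs/2 = 25.46 MHz, appears at 6.5 MHz.
149.9 MHz mod fs = 48.06 MHz.
48.06 MHz > fs/2 = 25.46 MHz, folds to fs − 48.06 MHz = 2.86 MHz.
181.74 MHz mod fs = 28.98 MHz.
28.98 MHz > fs/2 = 25.46 MHz, folds to fs − 28.98 MHz = 21.94 MHz.
101.42 MHz mod fs = 50.5 MHz.
50.5 MHz > fs/2 = 25.46 MHz, folds to fs − 50.5 MHz = 0.42 MHz.
232.66 MHz mod fs = 28.98 MHz.
28.98 MHz > fs/2 = 25.46 MHz, folds to fs − 28.98 MHz = 21.94 MHz.
Distinct values: {0.42 MHz, 2.86 MHz, 6.5 MHz, 21.94 MHz}.

0.42 MHz, 2.86 MHz, 6.5 MHz, 21.94 MHz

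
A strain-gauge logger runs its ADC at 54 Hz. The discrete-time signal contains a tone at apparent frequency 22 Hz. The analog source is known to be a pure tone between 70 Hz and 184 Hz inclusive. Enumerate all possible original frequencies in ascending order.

76 Hz, 86 Hz, 130 Hz, 140 Hz, 184 Hz

Frequencies that alias to 22 Hz are k·fs ± 22 Hz for integer k ≥ 0.
k=0: 22 Hz.
k=1: 32 Hz, 76 Hz.
k=2: 86 Hz, 130 Hz.
k=3: 140 Hz, 184 Hz.
k=4: 194 Hz, 238 Hz.
Within [70 Hz, 184 Hz]: 76 Hz, 86 Hz, 130 Hz, 140 Hz, 184 Hz.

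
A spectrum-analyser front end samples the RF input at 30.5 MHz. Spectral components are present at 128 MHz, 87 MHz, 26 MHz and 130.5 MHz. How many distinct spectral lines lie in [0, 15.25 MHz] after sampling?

fs/2 = 15.25 MHz.
128 MHz mod fs = 6 MHz.
6 MHz ≤ fs/2 = 15.25 MHz, appears at 6 MHz.
87 MHz mod fs = 26 MHz.
26 MHz > fs/2 = 15.25 MHz, folds to fs − 26 MHz = 4.5 MHz.
26 MHz > fs/2 = 15.25 MHz, folds to fs − 26 MHz = 4.5 MHz.
130.5 MHz mod fs = 8.5 MHz.
8.5 MHz ≤ fs/2 = 15.25 MHz, appears at 8.5 MHz.
Distinct values: {4.5 MHz, 6 MHz, 8.5 MHz} → 3.

3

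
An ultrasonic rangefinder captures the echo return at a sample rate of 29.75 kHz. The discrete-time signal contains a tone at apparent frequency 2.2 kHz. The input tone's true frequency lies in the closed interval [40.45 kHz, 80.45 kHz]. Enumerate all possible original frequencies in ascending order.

57.3 kHz, 61.7 kHz

Frequencies that alias to 2.2 kHz are k·fs ± 2.2 kHz for integer k ≥ 0.
k=0: 2.2 kHz.
k=1: 27.55 kHz, 31.95 kHz.
k=2: 57.3 kHz, 61.7 kHz.
k=3: 87.05 kHz, 91.45 kHz.
Within [40.45 kHz, 80.45 kHz]: 57.3 kHz, 61.7 kHz.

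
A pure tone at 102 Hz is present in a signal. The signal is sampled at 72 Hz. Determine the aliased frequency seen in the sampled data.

102 Hz mod fs = 30 Hz.
30 Hz ≤ fs/2 = 36 Hz, appears at 30 Hz.

30 Hz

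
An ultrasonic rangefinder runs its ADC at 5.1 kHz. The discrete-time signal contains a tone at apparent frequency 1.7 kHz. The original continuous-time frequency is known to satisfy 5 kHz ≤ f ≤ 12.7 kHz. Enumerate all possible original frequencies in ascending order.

6.8 kHz, 8.5 kHz, 11.9 kHz

Frequencies that alias to 1.7 kHz are k·fs ± 1.7 kHz for integer k ≥ 0.
k=0: 1.7 kHz.
k=1: 3.4 kHz, 6.8 kHz.
k=2: 8.5 kHz, 11.9 kHz.
k=3: 13.6 kHz, 17 kHz.
Within [5 kHz, 12.7 kHz]: 6.8 kHz, 8.5 kHz, 11.9 kHz.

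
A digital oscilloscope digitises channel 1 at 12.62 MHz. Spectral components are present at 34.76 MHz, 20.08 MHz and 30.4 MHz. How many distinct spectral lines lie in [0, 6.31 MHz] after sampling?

2

fs/2 = 6.31 MHz.
34.76 MHz mod fs = 9.52 MHz.
9.52 MHz > fs/2 = 6.31 MHz, folds to fs − 9.52 MHz = 3.1 MHz.
20.08 MHz mod fs = 7.46 MHz.
7.46 MHz > fs/2 = 6.31 MHz, folds to fs − 7.46 MHz = 5.16 MHz.
30.4 MHz mod fs = 5.16 MHz.
5.16 MHz ≤ fs/2 = 6.31 MHz, appears at 5.16 MHz.
Distinct values: {3.1 MHz, 5.16 MHz} → 2.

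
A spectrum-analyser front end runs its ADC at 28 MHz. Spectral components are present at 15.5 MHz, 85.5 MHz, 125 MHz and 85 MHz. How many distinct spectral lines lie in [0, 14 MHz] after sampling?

fs/2 = 14 MHz.
15.5 MHz > fs/2 = 14 MHz, folds to fs − 15.5 MHz = 12.5 MHz.
85.5 MHz mod fs = 1.5 MHz.
1.5 MHz ≤ fs/2 = 14 MHz, appears at 1.5 MHz.
125 MHz mod fs = 13 MHz.
13 MHz ≤ fs/2 = 14 MHz, appears at 13 MHz.
85 MHz mod fs = 1 MHz.
1 MHz ≤ fs/2 = 14 MHz, appears at 1 MHz.
Distinct values: {1 MHz, 1.5 MHz, 12.5 MHz, 13 MHz} → 4.

4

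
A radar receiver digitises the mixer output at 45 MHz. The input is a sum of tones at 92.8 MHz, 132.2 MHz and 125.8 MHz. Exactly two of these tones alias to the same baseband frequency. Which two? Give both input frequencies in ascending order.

fs/2 = 22.5 MHz.
92.8 MHz mod fs = 2.8 MHz.
2.8 MHz ≤ fs/2 = 22.5 MHz, appears at 2.8 MHz.
132.2 MHz mod fs = 42.2 MHz.
42.2 MHz > fs/2 = 22.5 MHz, folds to fs − 42.2 MHz = 2.8 MHz.
125.8 MHz mod fs = 35.8 MHz.
35.8 MHz > fs/2 = 22.5 MHz, folds to fs − 35.8 MHz = 9.2 MHz.
92.8 MHz and 132.2 MHz both map to 2.8 MHz.

92.8 MHz, 132.2 MHz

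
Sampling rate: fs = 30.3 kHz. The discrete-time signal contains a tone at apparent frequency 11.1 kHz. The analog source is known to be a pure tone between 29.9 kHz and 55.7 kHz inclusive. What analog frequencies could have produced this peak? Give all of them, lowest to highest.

41.4 kHz, 49.5 kHz

Frequencies that alias to 11.1 kHz are k·fs ± 11.1 kHz for integer k ≥ 0.
k=0: 11.1 kHz.
k=1: 19.2 kHz, 41.4 kHz.
k=2: 49.5 kHz, 71.7 kHz.
k=3: 79.8 kHz, 102 kHz.
Within [29.9 kHz, 55.7 kHz]: 41.4 kHz, 49.5 kHz.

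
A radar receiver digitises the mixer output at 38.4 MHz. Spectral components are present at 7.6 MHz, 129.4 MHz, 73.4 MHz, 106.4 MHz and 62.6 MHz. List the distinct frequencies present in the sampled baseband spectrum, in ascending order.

fs/2 = 19.2 MHz.
7.6 MHz ≤ fs/2 = 19.2 MHz, passes unchanged.
129.4 MHz mod fs = 14.2 MHz.
14.2 MHz ≤ fs/2 = 19.2 MHz, appears at 14.2 MHz.
73.4 MHz mod fs = 35 MHz.
35 MHz > fs/2 = 19.2 MHz, folds to fs − 35 MHz = 3.4 MHz.
106.4 MHz mod fs = 29.6 MHz.
29.6 MHz > fs/2 = 19.2 MHz, folds to fs − 29.6 MHz = 8.8 MHz.
62.6 MHz mod fs = 24.2 MHz.
24.2 MHz > fs/2 = 19.2 MHz, folds to fs − 24.2 MHz = 14.2 MHz.
Distinct values: {3.4 MHz, 7.6 MHz, 8.8 MHz, 14.2 MHz}.

3.4 MHz, 7.6 MHz, 8.8 MHz, 14.2 MHz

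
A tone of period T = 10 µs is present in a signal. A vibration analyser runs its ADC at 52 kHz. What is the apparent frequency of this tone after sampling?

4 kHz

T = 10 µs → f = 1/T = 100 kHz.
100 kHz mod fs = 48 kHz.
48 kHz > fs/2 = 26 kHz, folds to fs − 48 kHz = 4 kHz.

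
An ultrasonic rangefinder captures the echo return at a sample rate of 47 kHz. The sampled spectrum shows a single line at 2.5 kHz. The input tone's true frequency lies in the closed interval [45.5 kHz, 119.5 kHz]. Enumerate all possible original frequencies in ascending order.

Frequencies that alias to 2.5 kHz are k·fs ± 2.5 kHz for integer k ≥ 0.
k=0: 2.5 kHz.
k=1: 44.5 kHz, 49.5 kHz.
k=2: 91.5 kHz, 96.5 kHz.
k=3: 138.5 kHz, 143.5 kHz.
Within [45.5 kHz, 119.5 kHz]: 49.5 kHz, 91.5 kHz, 96.5 kHz.

49.5 kHz, 91.5 kHz, 96.5 kHz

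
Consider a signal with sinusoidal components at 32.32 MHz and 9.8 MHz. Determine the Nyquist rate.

Highest-frequency component: 32.32 MHz.
Nyquist rate = 2 × 32.32 MHz = 64.64 MHz.

64.64 MHz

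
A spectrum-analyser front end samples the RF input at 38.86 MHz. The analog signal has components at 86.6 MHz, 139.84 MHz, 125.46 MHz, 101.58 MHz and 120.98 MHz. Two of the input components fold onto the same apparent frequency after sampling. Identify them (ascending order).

fs/2 = 19.43 MHz.
86.6 MHz mod fs = 8.88 MHz.
8.88 MHz ≤ fs/2 = 19.43 MHz, appears at 8.88 MHz.
139.84 MHz mod fs = 23.26 MHz.
23.26 MHz > fs/2 = 19.43 MHz, folds to fs − 23.26 MHz = 15.6 MHz.
125.46 MHz mod fs = 8.88 MHz.
8.88 MHz ≤ fs/2 = 19.43 MHz, appears at 8.88 MHz.
101.58 MHz mod fs = 23.86 MHz.
23.86 MHz > fs/2 = 19.43 MHz, folds to fs − 23.86 MHz = 15 MHz.
120.98 MHz mod fs = 4.4 MHz.
4.4 MHz ≤ fs/2 = 19.43 MHz, appears at 4.4 MHz.
86.6 MHz and 125.46 MHz both map to 8.88 MHz.

86.6 MHz, 125.46 MHz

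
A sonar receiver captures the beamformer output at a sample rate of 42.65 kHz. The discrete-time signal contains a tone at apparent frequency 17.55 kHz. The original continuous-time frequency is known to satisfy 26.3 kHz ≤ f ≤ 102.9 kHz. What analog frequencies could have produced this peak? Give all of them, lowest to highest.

60.2 kHz, 67.75 kHz, 102.85 kHz

Frequencies that alias to 17.55 kHz are k·fs ± 17.55 kHz for integer k ≥ 0.
k=0: 17.55 kHz.
k=1: 25.1 kHz, 60.2 kHz.
k=2: 67.75 kHz, 102.85 kHz.
k=3: 110.4 kHz, 145.5 kHz.
Within [26.3 kHz, 102.9 kHz]: 60.2 kHz, 67.75 kHz, 102.85 kHz.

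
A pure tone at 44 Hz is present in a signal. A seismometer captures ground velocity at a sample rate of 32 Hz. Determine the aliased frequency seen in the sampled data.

12 Hz

44 Hz mod fs = 12 Hz.
12 Hz ≤ fs/2 = 16 Hz, appears at 12 Hz.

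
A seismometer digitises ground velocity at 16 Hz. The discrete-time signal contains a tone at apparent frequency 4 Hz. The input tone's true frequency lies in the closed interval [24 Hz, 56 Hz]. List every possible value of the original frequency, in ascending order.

28 Hz, 36 Hz, 44 Hz, 52 Hz

Frequencies that alias to 4 Hz are k·fs ± 4 Hz for integer k ≥ 0.
k=0: 4 Hz.
k=1: 12 Hz, 20 Hz.
k=2: 28 Hz, 36 Hz.
k=3: 44 Hz, 52 Hz.
k=4: 60 Hz, 68 Hz.
Within [24 Hz, 56 Hz]: 28 Hz, 36 Hz, 44 Hz, 52 Hz.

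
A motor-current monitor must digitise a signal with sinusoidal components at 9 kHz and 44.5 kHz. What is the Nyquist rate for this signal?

Highest-frequency component: 44.5 kHz.
Nyquist rate = 2 × 44.5 kHz = 89 kHz.

89 kHz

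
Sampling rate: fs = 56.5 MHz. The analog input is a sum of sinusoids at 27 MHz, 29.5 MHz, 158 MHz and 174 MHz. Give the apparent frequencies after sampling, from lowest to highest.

4.5 MHz, 11.5 MHz, 27 MHz

fs/2 = 28.25 MHz.
27 MHz ≤ fs/2 = 28.25 MHz, passes unchanged.
29.5 MHz > fs/2 = 28.25 MHz, folds to fs − 29.5 MHz = 27 MHz.
158 MHz mod fs = 45 MHz.
45 MHz > fs/2 = 28.25 MHz, folds to fs − 45 MHz = 11.5 MHz.
174 MHz mod fs = 4.5 MHz.
4.5 MHz ≤ fs/2 = 28.25 MHz, appears at 4.5 MHz.
Distinct values: {4.5 MHz, 11.5 MHz, 27 MHz}.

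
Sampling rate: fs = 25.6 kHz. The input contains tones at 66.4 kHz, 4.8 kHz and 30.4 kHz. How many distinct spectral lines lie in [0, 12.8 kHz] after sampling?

2

fs/2 = 12.8 kHz.
66.4 kHz mod fs = 15.2 kHz.
15.2 kHz > fs/2 = 12.8 kHz, folds to fs − 15.2 kHz = 10.4 kHz.
4.8 kHz ≤ fs/2 = 12.8 kHz, passes unchanged.
30.4 kHz mod fs = 4.8 kHz.
4.8 kHz ≤ fs/2 = 12.8 kHz, appears at 4.8 kHz.
Distinct values: {4.8 kHz, 10.4 kHz} → 2.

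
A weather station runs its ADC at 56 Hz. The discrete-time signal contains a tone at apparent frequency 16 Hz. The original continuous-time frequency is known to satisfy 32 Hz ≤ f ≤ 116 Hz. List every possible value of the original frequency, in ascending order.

40 Hz, 72 Hz, 96 Hz

Frequencies that alias to 16 Hz are k·fs ± 16 Hz for integer k ≥ 0.
k=0: 16 Hz.
k=1: 40 Hz, 72 Hz.
k=2: 96 Hz, 128 Hz.
k=3: 152 Hz, 184 Hz.
Within [32 Hz, 116 Hz]: 40 Hz, 72 Hz, 96 Hz.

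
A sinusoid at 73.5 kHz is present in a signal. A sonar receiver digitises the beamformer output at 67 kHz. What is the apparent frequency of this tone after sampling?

73.5 kHz mod fs = 6.5 kHz.
6.5 kHz ≤ fs/2 = 33.5 kHz, appears at 6.5 kHz.

6.5 kHz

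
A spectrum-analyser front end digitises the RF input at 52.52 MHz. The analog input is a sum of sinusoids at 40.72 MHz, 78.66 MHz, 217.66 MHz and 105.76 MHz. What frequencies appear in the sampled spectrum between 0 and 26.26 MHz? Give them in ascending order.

fs/2 = 26.26 MHz.
40.72 MHz > fs/2 = 26.26 MHz, folds to fs − 40.72 MHz = 11.8 MHz.
78.66 MHz mod fs = 26.14 MHz.
26.14 MHz ≤ fs/2 = 26.26 MHz, appears at 26.14 MHz.
217.66 MHz mod fs = 7.58 MHz.
7.58 MHz ≤ fs/2 = 26.26 MHz, appears at 7.58 MHz.
105.76 MHz mod fs = 0.72 MHz.
0.72 MHz ≤ fs/2 = 26.26 MHz, appears at 0.72 MHz.
Distinct values: {0.72 MHz, 7.58 MHz, 11.8 MHz, 26.14 MHz}.

0.72 MHz, 7.58 MHz, 11.8 MHz, 26.14 MHz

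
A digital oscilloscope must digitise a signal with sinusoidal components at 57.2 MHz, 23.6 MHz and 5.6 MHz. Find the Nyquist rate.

Highest-frequency component: 57.2 MHz.
Nyquist rate = 2 × 57.2 MHz = 114.4 MHz.

114.4 MHz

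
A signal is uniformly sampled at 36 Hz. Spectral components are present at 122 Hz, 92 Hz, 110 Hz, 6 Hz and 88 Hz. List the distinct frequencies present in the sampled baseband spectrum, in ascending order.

2 Hz, 6 Hz, 14 Hz, 16 Hz

fs/2 = 18 Hz.
122 Hz mod fs = 14 Hz.
14 Hz ≤ fs/2 = 18 Hz, appears at 14 Hz.
92 Hz mod fs = 20 Hz.
20 Hz > fs/2 = 18 Hz, folds to fs − 20 Hz = 16 Hz.
110 Hz mod fs = 2 Hz.
2 Hz ≤ fs/2 = 18 Hz, appears at 2 Hz.
6 Hz ≤ fs/2 = 18 Hz, passes unchanged.
88 Hz mod fs = 16 Hz.
16 Hz ≤ fs/2 = 18 Hz, appears at 16 Hz.
Distinct values: {2 Hz, 6 Hz, 14 Hz, 16 Hz}.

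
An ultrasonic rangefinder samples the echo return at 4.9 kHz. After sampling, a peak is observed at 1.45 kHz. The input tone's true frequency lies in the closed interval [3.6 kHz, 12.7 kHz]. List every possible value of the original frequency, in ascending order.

Frequencies that alias to 1.45 kHz are k·fs ± 1.45 kHz for integer k ≥ 0.
k=0: 1.45 kHz.
k=1: 3.45 kHz, 6.35 kHz.
k=2: 8.35 kHz, 11.25 kHz.
k=3: 13.25 kHz, 16.15 kHz.
Within [3.6 kHz, 12.7 kHz]: 6.35 kHz, 8.35 kHz, 11.25 kHz.

6.35 kHz, 8.35 kHz, 11.25 kHz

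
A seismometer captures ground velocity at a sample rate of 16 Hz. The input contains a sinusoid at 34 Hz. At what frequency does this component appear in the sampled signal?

34 Hz mod fs = 2 Hz.
2 Hz ≤ fs/2 = 8 Hz, appears at 2 Hz.

2 Hz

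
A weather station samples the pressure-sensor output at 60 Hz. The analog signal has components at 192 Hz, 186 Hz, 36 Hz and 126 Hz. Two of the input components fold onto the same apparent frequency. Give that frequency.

6 Hz

fs/2 = 30 Hz.
192 Hz mod fs = 12 Hz.
12 Hz ≤ fs/2 = 30 Hz, appears at 12 Hz.
186 Hz mod fs = 6 Hz.
6 Hz ≤ fs/2 = 30 Hz, appears at 6 Hz.
36 Hz > fs/2 = 30 Hz, folds to fs − 36 Hz = 24 Hz.
126 Hz mod fs = 6 Hz.
6 Hz ≤ fs/2 = 30 Hz, appears at 6 Hz.
126 Hz and 186 Hz both map to 6 Hz.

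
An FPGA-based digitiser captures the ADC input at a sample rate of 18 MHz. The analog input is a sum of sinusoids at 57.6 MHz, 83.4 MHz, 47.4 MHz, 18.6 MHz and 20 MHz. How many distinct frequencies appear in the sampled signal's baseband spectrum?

4

fs/2 = 9 MHz.
57.6 MHz mod fs = 3.6 MHz.
3.6 MHz ≤ fs/2 = 9 MHz, appears at 3.6 MHz.
83.4 MHz mod fs = 11.4 MHz.
11.4 MHz > fs/2 = 9 MHz, folds to fs − 11.4 MHz = 6.6 MHz.
47.4 MHz mod fs = 11.4 MHz.
11.4 MHz > fs/2 = 9 MHz, folds to fs − 11.4 MHz = 6.6 MHz.
18.6 MHz mod fs = 0.6 MHz.
0.6 MHz ≤ fs/2 = 9 MHz, appears at 0.6 MHz.
20 MHz mod fs = 2 MHz.
2 MHz ≤ fs/2 = 9 MHz, appears at 2 MHz.
Distinct values: {0.6 MHz, 2 MHz, 3.6 MHz, 6.6 MHz} → 4.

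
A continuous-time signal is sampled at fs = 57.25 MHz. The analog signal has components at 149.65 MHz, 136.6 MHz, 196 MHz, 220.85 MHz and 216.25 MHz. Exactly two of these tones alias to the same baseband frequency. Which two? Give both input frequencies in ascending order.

136.6 MHz, 149.65 MHz

fs/2 = 28.625 MHz.
149.65 MHz mod fs = 35.15 MHz.
35.15 MHz > fs/2 = 28.625 MHz, folds to fs − 35.15 MHz = 22.1 MHz.
136.6 MHz mod fs = 22.1 MHz.
22.1 MHz ≤ fs/2 = 28.625 MHz, appears at 22.1 MHz.
196 MHz mod fs = 24.25 MHz.
24.25 MHz ≤ fs/2 = 28.625 MHz, appears at 24.25 MHz.
220.85 MHz mod fs = 49.1 MHz.
49.1 MHz > fs/2 = 28.625 MHz, folds to fs − 49.1 MHz = 8.15 MHz.
216.25 MHz mod fs = 44.5 MHz.
44.5 MHz > fs/2 = 28.625 MHz, folds to fs − 44.5 MHz = 12.75 MHz.
136.6 MHz and 149.65 MHz both map to 22.1 MHz.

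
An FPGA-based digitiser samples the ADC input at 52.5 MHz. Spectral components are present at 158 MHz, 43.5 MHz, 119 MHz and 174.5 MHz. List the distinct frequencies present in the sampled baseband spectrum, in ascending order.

fs/2 = 26.25 MHz.
158 MHz mod fs = 0.5 MHz.
0.5 MHz ≤ fs/2 = 26.25 MHz, appears at 0.5 MHz.
43.5 MHz > fs/2 = 26.25 MHz, folds to fs − 43.5 MHz = 9 MHz.
119 MHz mod fs = 14 MHz.
14 MHz ≤ fs/2 = 26.25 MHz, appears at 14 MHz.
174.5 MHz mod fs = 17 MHz.
17 MHz ≤ fs/2 = 26.25 MHz, appears at 17 MHz.
Distinct values: {0.5 MHz, 9 MHz, 14 MHz, 17 MHz}.

0.5 MHz, 9 MHz, 14 MHz, 17 MHz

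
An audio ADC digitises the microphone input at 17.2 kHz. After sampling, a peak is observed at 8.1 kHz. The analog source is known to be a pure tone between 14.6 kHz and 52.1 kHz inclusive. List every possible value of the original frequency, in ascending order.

Frequencies that alias to 8.1 kHz are k·fs ± 8.1 kHz for integer k ≥ 0.
k=0: 8.1 kHz.
k=1: 9.1 kHz, 25.3 kHz.
k=2: 26.3 kHz, 42.5 kHz.
k=3: 43.5 kHz, 59.7 kHz.
k=4: 60.7 kHz, 76.9 kHz.
Within [14.6 kHz, 52.1 kHz]: 25.3 kHz, 26.3 kHz, 42.5 kHz, 43.5 kHz.

25.3 kHz, 26.3 kHz, 42.5 kHz, 43.5 kHz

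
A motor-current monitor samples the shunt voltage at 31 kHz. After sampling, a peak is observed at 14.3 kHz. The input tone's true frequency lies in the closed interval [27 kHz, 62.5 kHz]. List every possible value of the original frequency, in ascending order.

Frequencies that alias to 14.3 kHz are k·fs ± 14.3 kHz for integer k ≥ 0.
k=0: 14.3 kHz.
k=1: 16.7 kHz, 45.3 kHz.
k=2: 47.7 kHz, 76.3 kHz.
k=3: 78.7 kHz, 107.3 kHz.
Within [27 kHz, 62.5 kHz]: 45.3 kHz, 47.7 kHz.

45.3 kHz, 47.7 kHz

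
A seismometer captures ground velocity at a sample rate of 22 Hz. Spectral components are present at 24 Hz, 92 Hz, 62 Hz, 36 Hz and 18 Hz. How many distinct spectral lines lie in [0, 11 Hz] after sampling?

3

fs/2 = 11 Hz.
24 Hz mod fs = 2 Hz.
2 Hz ≤ fs/2 = 11 Hz, appears at 2 Hz.
92 Hz mod fs = 4 Hz.
4 Hz ≤ fs/2 = 11 Hz, appears at 4 Hz.
62 Hz mod fs = 18 Hz.
18 Hz > fs/2 = 11 Hz, folds to fs − 18 Hz = 4 Hz.
36 Hz mod fs = 14 Hz.
14 Hz > fs/2 = 11 Hz, folds to fs − 14 Hz = 8 Hz.
18 Hz > fs/2 = 11 Hz, folds to fs − 18 Hz = 4 Hz.
Distinct values: {2 Hz, 4 Hz, 8 Hz} → 3.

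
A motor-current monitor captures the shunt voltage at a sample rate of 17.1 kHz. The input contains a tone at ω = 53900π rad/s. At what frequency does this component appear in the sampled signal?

ω = 53900π rad/s → f = ω/(2π) = 26950 Hz = 26.95 kHz.
26.95 kHz mod fs = 9.85 kHz.
9.85 kHz > fs/2 = 8.55 kHz, folds to fs − 9.85 kHz = 7.25 kHz.

7.25 kHz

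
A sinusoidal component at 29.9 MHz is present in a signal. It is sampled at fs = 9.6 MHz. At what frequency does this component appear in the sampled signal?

29.9 MHz mod fs = 1.1 MHz.
1.1 MHz ≤ fs/2 = 4.8 MHz, appears at 1.1 MHz.

1.1 MHz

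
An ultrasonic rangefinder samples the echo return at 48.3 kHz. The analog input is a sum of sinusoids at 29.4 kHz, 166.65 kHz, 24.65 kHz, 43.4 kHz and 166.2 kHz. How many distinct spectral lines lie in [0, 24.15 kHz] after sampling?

fs/2 = 24.15 kHz.
29.4 kHz > fs/2 = 24.15 kHz, folds to fs − 29.4 kHz = 18.9 kHz.
166.65 kHz mod fs = 21.75 kHz.
21.75 kHz ≤ fs/2 = 24.15 kHz, appears at 21.75 kHz.
24.65 kHz > fs/2 = 24.15 kHz, folds to fs − 24.65 kHz = 23.65 kHz.
43.4 kHz > fs/2 = 24.15 kHz, folds to fs − 43.4 kHz = 4.9 kHz.
166.2 kHz mod fs = 21.3 kHz.
21.3 kHz ≤ fs/2 = 24.15 kHz, appears at 21.3 kHz.
Distinct values: {4.9 kHz, 18.9 kHz, 21.3 kHz, 21.75 kHz, 23.65 kHz} → 5.

5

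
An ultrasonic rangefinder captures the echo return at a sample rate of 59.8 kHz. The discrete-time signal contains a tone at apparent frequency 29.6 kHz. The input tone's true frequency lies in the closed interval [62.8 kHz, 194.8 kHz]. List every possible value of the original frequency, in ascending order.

89.4 kHz, 90 kHz, 149.2 kHz, 149.8 kHz

Frequencies that alias to 29.6 kHz are k·fs ± 29.6 kHz for integer k ≥ 0.
k=0: 29.6 kHz.
k=1: 30.2 kHz, 89.4 kHz.
k=2: 90 kHz, 149.2 kHz.
k=3: 149.8 kHz, 209 kHz.
k=4: 209.6 kHz, 268.8 kHz.
Within [62.8 kHz, 194.8 kHz]: 89.4 kHz, 90 kHz, 149.2 kHz, 149.8 kHz.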